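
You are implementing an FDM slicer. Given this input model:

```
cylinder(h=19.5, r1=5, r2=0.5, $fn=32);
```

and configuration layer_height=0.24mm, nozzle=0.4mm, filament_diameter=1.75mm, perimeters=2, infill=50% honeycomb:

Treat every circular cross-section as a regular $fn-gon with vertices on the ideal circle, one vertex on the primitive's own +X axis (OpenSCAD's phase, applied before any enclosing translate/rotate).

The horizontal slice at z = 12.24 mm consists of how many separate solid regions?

1

At z = 12.24 mm: the cone: at t=0.628 of its height the radius interpolates to r₁+(r₂−r₁)t = 2.175, giving a regular 32-gon of that circumradius. The result has 1 disconnected region.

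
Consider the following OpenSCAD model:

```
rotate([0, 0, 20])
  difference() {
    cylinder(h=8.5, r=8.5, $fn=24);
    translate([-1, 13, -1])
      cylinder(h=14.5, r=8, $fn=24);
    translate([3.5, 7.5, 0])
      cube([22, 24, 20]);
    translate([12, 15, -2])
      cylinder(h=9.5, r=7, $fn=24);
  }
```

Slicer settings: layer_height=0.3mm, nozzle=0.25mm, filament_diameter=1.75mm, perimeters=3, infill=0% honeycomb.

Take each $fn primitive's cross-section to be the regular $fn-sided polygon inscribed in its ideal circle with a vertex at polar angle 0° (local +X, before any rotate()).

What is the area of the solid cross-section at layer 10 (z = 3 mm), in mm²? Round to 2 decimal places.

201.55 mm²

At z = 3 mm: the r=8.5 cylinder gives a regular 24-gon of circumradius 8.5 (constant along its height) (area = (24/2)·8.500²·sin(360°/24) = 224.40 mm²); the r=8 cylinder at (-1, 13) contributes a regular 24-gon of circumradius 8 (area = (24/2)·8.000²·sin(360°/24) = 198.77 mm²); the 22×24 cube at (3.5, 7.5) contributes its full rectangle (area 528.00 mm²); the cylinder at (12, 15): section is a regular 24-gon, circumradius r=7 (area = (24/2)·7.000²·sin(360°/24) = 152.19 mm²); Taking the first minus the rest: starting from the r=8.5 cylinder (224.40 mm²), the r=8 cylinder at (-1, 13) partially overlaps it — only the 22.84 mm² overlap (of its 198.77 mm²) is removed, clipping the outline; the 22×24 cube at (3.5, 7.5) misses the remaining region (no effect); the r=7 cylinder at (12, 15) misses the remaining region (no effect) — area = 201.55 mm²; (whole slice rotated 20° about Z — lengths, areas and connectivity unchanged). Overall, the cross-section is a single solid region. Net area = 201.55 mm².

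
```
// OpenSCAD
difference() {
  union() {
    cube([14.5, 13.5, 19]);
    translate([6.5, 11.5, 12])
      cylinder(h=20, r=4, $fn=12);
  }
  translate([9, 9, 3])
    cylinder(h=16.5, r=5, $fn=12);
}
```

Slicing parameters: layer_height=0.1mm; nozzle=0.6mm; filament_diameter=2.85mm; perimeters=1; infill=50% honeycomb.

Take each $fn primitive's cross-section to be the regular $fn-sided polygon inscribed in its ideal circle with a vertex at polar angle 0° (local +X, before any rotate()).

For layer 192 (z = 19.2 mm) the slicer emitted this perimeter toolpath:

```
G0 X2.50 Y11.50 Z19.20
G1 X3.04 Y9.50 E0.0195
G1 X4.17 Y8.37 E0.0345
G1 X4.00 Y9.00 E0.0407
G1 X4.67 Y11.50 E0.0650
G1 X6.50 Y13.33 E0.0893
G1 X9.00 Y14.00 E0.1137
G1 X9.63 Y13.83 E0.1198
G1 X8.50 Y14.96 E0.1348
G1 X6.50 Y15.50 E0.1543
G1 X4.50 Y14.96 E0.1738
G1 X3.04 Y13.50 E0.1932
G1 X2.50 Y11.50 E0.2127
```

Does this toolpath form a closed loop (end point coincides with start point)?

yes

Start point (G0): (2.50, 11.50). End point (last G1): the path returns to the start — closed.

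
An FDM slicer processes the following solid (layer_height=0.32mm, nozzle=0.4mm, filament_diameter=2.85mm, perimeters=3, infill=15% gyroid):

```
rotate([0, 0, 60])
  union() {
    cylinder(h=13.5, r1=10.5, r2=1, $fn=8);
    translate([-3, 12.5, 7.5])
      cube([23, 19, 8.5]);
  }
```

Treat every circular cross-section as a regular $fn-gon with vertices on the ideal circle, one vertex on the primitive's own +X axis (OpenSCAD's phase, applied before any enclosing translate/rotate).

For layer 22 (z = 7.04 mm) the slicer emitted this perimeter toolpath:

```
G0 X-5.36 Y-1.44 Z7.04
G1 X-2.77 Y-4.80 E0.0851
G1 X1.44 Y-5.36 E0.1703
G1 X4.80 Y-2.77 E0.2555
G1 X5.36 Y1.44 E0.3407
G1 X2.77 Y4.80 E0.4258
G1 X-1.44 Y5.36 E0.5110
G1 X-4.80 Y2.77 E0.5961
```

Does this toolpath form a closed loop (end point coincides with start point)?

no

Start point (G0): (-5.36, -1.44). End point (last G1): the path does not return to the start — open.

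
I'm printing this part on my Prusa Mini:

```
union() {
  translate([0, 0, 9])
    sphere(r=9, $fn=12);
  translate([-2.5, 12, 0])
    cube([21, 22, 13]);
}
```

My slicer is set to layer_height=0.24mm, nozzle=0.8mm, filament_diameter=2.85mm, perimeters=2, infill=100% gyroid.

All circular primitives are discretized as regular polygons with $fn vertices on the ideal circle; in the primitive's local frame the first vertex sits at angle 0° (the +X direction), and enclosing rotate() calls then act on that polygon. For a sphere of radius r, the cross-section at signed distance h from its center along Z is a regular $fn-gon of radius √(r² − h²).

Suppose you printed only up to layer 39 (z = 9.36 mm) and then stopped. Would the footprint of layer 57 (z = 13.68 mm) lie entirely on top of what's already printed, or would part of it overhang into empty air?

entirely on top

Compare the two slices. At z = 9.36: the sphere: section is a regular 12-gon, circumradius = √(r²−h²) = √(9²−0.36²) = 8.993 (area = (12/2)·8.993²·sin(360°/12) = 242.61 mm²); the 21×22 cube at (-2.5, 12) contributes its full rectangle (area 462.00 mm²); Taking the union: the 2 present regions are separate (no shared area or edge), so areas and boundary lengths simply add and each stays a separate island — area = 704.61 mm². At z = 13.68: the sphere: section is a regular 12-gon, circumradius = √(r²−h²) = √(9²−4.68²) = 7.687 (area = (12/2)·7.687²·sin(360°/12) = 177.29 mm²); the cube at (-2.5, 12) is not intersected at this z (z outside [0, 13]); Taking the union: only the r=9 sphere is present, so the union is just that shape — area = 177.29 mm². Checking containment: the cross-section at z = 13.68 is a subset of the cross-section at z = 9.36.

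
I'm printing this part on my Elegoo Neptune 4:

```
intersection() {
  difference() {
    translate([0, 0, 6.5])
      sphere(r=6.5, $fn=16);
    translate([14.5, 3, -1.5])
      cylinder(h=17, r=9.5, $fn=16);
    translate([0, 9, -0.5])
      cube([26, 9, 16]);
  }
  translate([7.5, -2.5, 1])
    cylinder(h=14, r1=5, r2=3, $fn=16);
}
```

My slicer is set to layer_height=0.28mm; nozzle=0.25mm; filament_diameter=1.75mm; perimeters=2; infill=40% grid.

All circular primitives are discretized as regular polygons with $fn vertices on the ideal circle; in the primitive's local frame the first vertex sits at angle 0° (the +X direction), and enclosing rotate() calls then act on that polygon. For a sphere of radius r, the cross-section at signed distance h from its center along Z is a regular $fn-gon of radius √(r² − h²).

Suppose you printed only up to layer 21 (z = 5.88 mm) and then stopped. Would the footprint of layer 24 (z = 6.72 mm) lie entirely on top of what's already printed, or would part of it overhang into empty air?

entirely on top

Compare the two slices. At z = 5.88: the r=6.5 sphere slices to a regular 16-gon of circumradius 6.470 (√(r²−h²) with h=0.62 from center) (area = (16/2)·6.470²·sin(360°/16) = 128.17 mm²); the r=9.5 cylinder at (14.5, 3) gives a regular 16-gon of circumradius 9.5 (constant along its height) (area = (16/2)·9.500²·sin(360°/16) = 276.30 mm²); the 26×9 cube at (0, 9) contributes its full rectangle (area 234.00 mm²); Subtracting the remaining from the first: starting from the r=6.5 sphere (128.17 mm²), the r=9.5 cylinder at (14.5, 3) partially overlaps it — only the 3.48 mm² overlap (of its 276.30 mm²) is removed, clipping the outline; the 26×9 cube at (0, 9) misses the remaining region (no effect) — area = 124.69 mm²; the cone at (7.5, -2.5) (r1=5→r2=3) has section circumradius 4.303 here — a regular 16-gon (area = (16/2)·4.303²·sin(360°/16) = 56.68 mm²); Keeping only the common overlap: the cone at (7.5, -2.5) partially overlaps that combined region; clipping to the common part keeps 11.03 mm² — area = 11.03 mm². At z = 6.72: the r=6.5 sphere slices to a regular 16-gon of circumradius 6.496 (√(r²−h²) with h=0.22 from center) (area = (16/2)·6.496²·sin(360°/16) = 129.20 mm²); the r=9.5 cylinder at (14.5, 3) gives a regular 16-gon of circumradius 9.5 (constant along its height) (area = (16/2)·9.500²·sin(360°/16) = 276.30 mm²); the cube at (0, 9) is present — its section is the full 26×9 rectangle (area 234.00 mm²); Taking the first minus the rest: starting from the r=6.5 sphere (129.20 mm²), the r=9.5 cylinder at (14.5, 3) partially overlaps it — only the 3.62 mm² overlap (of its 276.30 mm²) is removed, clipping the outline; the 26×9 cube at (0, 9) misses the remaining region (no effect) — area = 125.58 mm²; the cone at (7.5, -2.5) contributes a regular 16-gon of circumradius 4.183 (interpolated between r1=5 and r2=3 at t=0.409) (area = (16/2)·4.183²·sin(360°/16) = 53.56 mm²); After intersecting: the cone at (7.5, -2.5) partially overlaps the result so far; clipping to the common part keeps 10.32 mm² — area = 10.32 mm². Checking containment: the cross-section at z = 6.72 is a subset of the cross-section at z = 5.88.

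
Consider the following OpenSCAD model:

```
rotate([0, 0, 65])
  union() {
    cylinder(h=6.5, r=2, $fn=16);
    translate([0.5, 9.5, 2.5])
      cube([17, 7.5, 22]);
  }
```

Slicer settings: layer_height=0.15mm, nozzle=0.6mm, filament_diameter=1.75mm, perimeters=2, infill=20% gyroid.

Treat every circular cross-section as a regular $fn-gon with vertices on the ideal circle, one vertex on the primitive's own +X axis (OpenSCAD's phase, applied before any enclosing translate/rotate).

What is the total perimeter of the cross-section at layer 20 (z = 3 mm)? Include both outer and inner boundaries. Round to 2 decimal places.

At z = 3 mm: the cylinder: section is a regular 16-gon, circumradius r=2 (perimeter = 2·16·2.000·sin(180°/16) = 12.49 mm); the cube at (0.5, 9.5) is present — its section is the full 17×7.5 rectangle (perimeter 49.00 mm); Taking the union: the 2 present regions are separate (no shared area or edge), so areas and boundary lengths simply add and each stays a separate island — boundary = 61.49 mm; (rotated 65° about Z; rotation is an isometry so areas/perimeters/island counts are preserved). Overall, the cross-section has 2 separate islands. Total boundary length (outer) = 61.49 mm.

61.49 mm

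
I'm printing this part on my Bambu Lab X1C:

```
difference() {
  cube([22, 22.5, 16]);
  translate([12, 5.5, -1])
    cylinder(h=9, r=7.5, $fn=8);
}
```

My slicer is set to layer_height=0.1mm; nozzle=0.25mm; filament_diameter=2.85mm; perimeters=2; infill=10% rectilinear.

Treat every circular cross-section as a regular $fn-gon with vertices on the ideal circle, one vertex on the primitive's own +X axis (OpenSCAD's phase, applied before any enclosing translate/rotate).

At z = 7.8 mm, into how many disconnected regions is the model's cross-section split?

1

At z = 7.8 mm: the cube (footprint 22×22.5) is included at this height; the r=7.5 cylinder at (12, 5.5) contributes a regular 8-gon of circumradius 7.5; Subtracting the remaining from the first: starting from the 22×22.5 cube, the r=7.5 cylinder at (12, 5.5) partially overlaps it — only the 149.44 mm² overlap (of its 159.10 mm²) is removed, clipping the outline — 1 connected region. The result has 1 disconnected region.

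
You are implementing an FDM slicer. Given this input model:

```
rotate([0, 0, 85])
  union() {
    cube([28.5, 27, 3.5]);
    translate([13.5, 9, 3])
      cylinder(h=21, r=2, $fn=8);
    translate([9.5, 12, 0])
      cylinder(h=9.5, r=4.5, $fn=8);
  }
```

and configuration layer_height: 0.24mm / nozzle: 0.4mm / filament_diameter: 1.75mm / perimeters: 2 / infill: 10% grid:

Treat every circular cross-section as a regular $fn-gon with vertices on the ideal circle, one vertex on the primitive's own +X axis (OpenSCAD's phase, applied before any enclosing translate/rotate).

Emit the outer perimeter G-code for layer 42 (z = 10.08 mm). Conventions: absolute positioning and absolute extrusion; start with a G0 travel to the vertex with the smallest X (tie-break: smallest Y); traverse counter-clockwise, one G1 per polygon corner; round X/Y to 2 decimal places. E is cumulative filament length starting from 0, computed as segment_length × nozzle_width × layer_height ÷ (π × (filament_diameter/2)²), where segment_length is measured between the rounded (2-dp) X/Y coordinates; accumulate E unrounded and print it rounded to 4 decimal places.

At z = 10.08 mm: the cube does not reach this height (z outside [0, 3.5]); the r=2 cylinder at (13.5, 9) contributes a regular 8-gon of circumradius 2; the cylinder at (9.5, 12) is absent (z outside [0, 9.5]); Taking the union: only the r=2 cylinder at (13.5, 9) is present, so the union is just that shape — 1 connected region; (rotated 85° about Z; rotation is an isometry so areas/perimeters/island counts are preserved). The outline is a single polygon with 8 vertices. Extrusion per mm of travel: 0.4 × 0.24 / (π × 0.875²) = 0.039912. Accumulating E over each segment gives final E = 0.4888.

G0 X-9.78 Y14.41 Z10.08
G1 X-9.32 Y12.95 E0.0611
G1 X-7.96 Y12.24 E0.1223
G1 X-6.50 Y12.70 E0.1834
G1 X-5.80 Y14.06 E0.2445
G1 X-6.26 Y15.52 E0.3056
G1 X-7.61 Y16.23 E0.3664
G1 X-9.07 Y15.77 E0.4275
G1 X-9.78 Y14.41 E0.4888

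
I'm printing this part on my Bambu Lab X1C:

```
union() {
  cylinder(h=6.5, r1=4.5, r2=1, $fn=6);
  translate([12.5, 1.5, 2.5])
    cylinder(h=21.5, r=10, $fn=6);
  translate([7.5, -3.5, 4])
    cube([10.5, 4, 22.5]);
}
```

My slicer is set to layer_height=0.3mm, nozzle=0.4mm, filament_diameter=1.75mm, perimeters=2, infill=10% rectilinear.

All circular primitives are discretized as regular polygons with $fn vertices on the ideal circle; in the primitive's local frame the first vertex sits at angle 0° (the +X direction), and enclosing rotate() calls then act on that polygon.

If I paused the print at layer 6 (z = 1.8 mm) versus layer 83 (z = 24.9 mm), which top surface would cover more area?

layer 83 (z = 24.9 mm)

Layer 6 (z = 1.8): the cone (r1=4.5→r2=1) has section circumradius 3.531 here — a regular 6-gon (area = (6/2)·3.531²·sin(360°/6) = 32.39 mm²); the cylinder at (12.5, 1.5) does not reach this height (z outside [2.5, 24]); the cube at (7.5, -3.5) is absent (z outside [4, 26.5]); Taking the union: only the cone is present, so the union is just that shape — area = 32.39 mm². So its area = 32.39 mm². Layer 83 (z = 24.9): the cone is not intersected at this z (z outside [0, 6.5]); the cylinder at (12.5, 1.5) is absent (z outside [2.5, 24]); the cube at (7.5, -3.5) is present — its section is the full 10.5×4 rectangle (area 42.00 mm²); Taking the union: only the 10.5×4 cube at (7.5, -3.5) is present, so the union is just that shape — area = 42.00 mm². So its area = 42.00 mm². Layer 83 is larger (42.00 vs 32.39 mm²).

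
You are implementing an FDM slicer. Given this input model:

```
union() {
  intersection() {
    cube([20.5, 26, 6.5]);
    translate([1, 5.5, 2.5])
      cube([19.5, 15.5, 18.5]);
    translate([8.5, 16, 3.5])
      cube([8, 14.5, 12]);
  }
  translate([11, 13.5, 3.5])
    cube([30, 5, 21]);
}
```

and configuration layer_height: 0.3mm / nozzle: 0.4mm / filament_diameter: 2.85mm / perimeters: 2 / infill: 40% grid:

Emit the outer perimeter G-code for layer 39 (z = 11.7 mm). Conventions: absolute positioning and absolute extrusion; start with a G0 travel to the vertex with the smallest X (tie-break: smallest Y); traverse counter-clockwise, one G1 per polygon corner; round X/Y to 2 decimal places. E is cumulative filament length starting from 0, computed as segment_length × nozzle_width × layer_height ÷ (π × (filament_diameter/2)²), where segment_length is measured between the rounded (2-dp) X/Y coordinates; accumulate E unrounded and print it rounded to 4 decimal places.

G0 X11.00 Y13.50 Z11.70
G1 X41.00 Y13.50 E0.5643
G1 X41.00 Y18.50 E0.6584
G1 X11.00 Y18.50 E1.2227
G1 X11.00 Y13.50 E1.3167

At z = 11.7 mm: the cube does not reach this height (z outside [0, 6.5]); the cube at (1, 5.5) (footprint 19.5×15.5) is included at this height; the cube at (8.5, 16) is present — its section is the full 8×14.5 rectangle; Taking the intersection: at least one operand is absent at this height, so nothing remains; the cube at (11, 13.5) (footprint 30×5) is included at this height; Taking the union: only the 30×5 cube at (11, 13.5) is present, so the union is just that shape — 1 connected region. The outline is a single polygon with 4 vertices. Extrusion per mm of travel: 0.4 × 0.3 / (π × 1.425²) = 0.018811. Accumulating E over each segment gives final E = 1.3167.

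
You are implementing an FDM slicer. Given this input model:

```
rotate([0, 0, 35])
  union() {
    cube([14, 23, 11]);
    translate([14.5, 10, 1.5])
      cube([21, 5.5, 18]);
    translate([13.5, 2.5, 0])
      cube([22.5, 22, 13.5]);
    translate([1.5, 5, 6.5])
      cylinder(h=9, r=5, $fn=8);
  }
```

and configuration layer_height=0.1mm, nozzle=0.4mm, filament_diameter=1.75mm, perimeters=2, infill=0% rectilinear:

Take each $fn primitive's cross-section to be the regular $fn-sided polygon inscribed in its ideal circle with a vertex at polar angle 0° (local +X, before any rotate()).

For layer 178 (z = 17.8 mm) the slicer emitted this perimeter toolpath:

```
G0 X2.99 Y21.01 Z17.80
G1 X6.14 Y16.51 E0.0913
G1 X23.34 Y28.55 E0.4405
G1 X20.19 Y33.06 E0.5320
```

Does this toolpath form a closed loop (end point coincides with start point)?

Start point (G0): (2.99, 21.01). End point (last G1): the path does not return to the start — open.

no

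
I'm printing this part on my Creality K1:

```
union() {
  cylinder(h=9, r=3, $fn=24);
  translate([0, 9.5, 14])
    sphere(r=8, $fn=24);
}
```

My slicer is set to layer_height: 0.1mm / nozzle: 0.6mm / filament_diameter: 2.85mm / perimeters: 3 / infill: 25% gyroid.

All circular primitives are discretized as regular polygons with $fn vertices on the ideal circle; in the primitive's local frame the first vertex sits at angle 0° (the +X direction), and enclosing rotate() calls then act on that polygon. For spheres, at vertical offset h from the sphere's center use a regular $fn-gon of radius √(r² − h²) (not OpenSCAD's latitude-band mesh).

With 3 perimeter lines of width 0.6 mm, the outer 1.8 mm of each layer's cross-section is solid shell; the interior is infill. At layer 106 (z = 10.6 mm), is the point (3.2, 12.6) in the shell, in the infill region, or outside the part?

At z = 10.6 mm: the cylinder does not reach this height (z outside [0, 9]); the sphere at (0, 9.5): section is a regular 24-gon, circumradius = √(r²−h²) = √(8²−3.4²) = 7.242; Taking the union: only the r=8 sphere at (0, 9.5) is present, so the union is just that shape — 1 connected region. Overall, the cross-section is a single solid region. The nearest boundary edge runs (6.27, 13.12)→(5.12, 14.62); distance from the point to it = 2.75 mm. The point is inside the cross-section and 2.75 mm from the nearest boundary — more than the 1.8 mm shell width (3 × 0.6), so it's in the infill interior.

infill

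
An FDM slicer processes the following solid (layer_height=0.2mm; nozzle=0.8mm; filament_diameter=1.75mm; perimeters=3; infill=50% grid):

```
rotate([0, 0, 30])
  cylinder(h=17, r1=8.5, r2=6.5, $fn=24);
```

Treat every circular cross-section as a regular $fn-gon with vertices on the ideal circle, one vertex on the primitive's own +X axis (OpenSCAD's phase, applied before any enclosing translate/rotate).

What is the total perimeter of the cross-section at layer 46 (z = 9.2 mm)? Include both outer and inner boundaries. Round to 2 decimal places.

46.47 mm

At z = 9.2 mm: the cone (r1=8.5→r2=6.5) has section circumradius 7.418 here — a regular 24-gon (perimeter = 2·24·7.418·sin(180°/24) = 46.47 mm); (whole slice rotated 30° about Z — lengths, areas and connectivity unchanged). Overall, the cross-section is a single solid region. Total boundary length (outer) = 46.47 mm.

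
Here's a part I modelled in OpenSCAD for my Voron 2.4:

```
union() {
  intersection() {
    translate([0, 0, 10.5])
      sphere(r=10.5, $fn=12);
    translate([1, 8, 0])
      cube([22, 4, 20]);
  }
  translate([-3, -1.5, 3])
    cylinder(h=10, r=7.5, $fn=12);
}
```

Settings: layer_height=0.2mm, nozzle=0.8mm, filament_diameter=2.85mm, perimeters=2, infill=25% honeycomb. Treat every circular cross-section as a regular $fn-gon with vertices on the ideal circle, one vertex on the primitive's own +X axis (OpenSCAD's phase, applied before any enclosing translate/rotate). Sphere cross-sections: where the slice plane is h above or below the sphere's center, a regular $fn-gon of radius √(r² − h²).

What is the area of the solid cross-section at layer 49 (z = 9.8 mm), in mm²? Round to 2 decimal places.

At z = 9.8 mm: the r=10.5 sphere slices to a regular 12-gon of circumradius 10.477 (√(r²−h²) with h=0.7 from center) (area = (12/2)·10.477²·sin(360°/12) = 329.28 mm²); the cube at (1, 8) (footprint 22×4) is included at this height (area 88.00 mm²); After intersecting: the 22×4 cube at (1, 8) partially overlaps the r=10.5 sphere; clipping to the common part keeps 7.53 mm² — area = 7.53 mm²; the r=7.5 cylinder at (-3, -1.5) contributes a regular 12-gon of circumradius 7.5 (area = (12/2)·7.500²·sin(360°/12) = 168.75 mm²); Merging all regions: the 2 present regions are separate (no shared area or edge), so areas and boundary lengths simply add and each stays a separate island — area = 176.28 mm². Overall, the cross-section has 2 separate islands. Net area = 176.28 mm².

176.28 mm²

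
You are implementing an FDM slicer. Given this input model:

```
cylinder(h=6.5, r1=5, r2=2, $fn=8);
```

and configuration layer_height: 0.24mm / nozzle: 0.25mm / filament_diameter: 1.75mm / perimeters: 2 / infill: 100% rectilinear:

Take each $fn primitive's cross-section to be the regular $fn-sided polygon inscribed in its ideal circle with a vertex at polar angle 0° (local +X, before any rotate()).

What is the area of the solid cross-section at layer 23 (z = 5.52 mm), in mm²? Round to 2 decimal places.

At z = 5.52 mm: the cone (r1=5→r2=2) has section circumradius 2.452 here — a regular 8-gon (area = (8/2)·2.452²·sin(360°/8) = 17.01 mm²). Overall, the cross-section is a single solid region. Net area = 17.01 mm².

17.01 mm²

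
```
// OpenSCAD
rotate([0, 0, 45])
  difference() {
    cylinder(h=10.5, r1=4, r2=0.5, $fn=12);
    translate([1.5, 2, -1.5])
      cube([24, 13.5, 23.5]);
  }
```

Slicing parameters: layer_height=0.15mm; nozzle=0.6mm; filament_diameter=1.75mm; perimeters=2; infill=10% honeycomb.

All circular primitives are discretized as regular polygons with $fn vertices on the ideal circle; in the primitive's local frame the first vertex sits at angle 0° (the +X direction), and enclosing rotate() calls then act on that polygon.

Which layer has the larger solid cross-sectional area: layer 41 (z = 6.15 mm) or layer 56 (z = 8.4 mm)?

layer 41 (z = 6.15 mm)

Layer 41 (z = 6.15): the cone contributes a regular 12-gon of circumradius 1.950 (interpolated between r1=4 and r2=0.5 at t=0.586) (area = (12/2)·1.950²·sin(360°/12) = 11.41 mm²); the 24×13.5 cube at (1.5, 2) contributes its full rectangle (area 324.00 mm²); Taking the first minus the rest: starting from the cone (11.41 mm²), the 24×13.5 cube at (1.5, 2) misses the remaining region (no effect) — area = 11.41 mm²; (whole slice rotated 45° about Z — lengths, areas and connectivity unchanged). So its area = 11.41 mm². Layer 56 (z = 8.4): the cone: at t=0.800 of its height the radius interpolates to r₁+(r₂−r₁)t = 1.200, giving a regular 12-gon of that circumradius (area = (12/2)·1.200²·sin(360°/12) = 4.32 mm²); the cube at (1.5, 2) (footprint 24×13.5) is included at this height (area 324.00 mm²); After the difference (first − rest): starting from the cone (4.32 mm²), the 24×13.5 cube at (1.5, 2) misses the remaining region (no effect) — area = 4.32 mm²; (whole slice rotated 45° about Z — lengths, areas and connectivity unchanged). So its area = 4.32 mm². Layer 41 is larger (11.41 vs 4.32 mm²).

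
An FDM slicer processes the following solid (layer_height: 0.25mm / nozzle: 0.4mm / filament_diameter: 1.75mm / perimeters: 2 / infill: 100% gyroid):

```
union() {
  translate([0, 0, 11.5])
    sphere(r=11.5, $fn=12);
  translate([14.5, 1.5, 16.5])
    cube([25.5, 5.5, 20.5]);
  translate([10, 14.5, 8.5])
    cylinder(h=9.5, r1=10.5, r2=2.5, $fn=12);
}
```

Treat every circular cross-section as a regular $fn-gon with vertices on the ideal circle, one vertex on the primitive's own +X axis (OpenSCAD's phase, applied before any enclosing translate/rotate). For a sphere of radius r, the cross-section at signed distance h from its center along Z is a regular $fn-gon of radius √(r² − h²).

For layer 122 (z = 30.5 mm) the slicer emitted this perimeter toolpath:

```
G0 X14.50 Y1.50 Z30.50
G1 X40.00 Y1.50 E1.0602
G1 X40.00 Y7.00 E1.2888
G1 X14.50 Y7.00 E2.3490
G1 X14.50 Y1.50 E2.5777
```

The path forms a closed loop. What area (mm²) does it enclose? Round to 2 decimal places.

140.25 mm²

Apply the shoelace formula to the sequence of (X, Y) vertices; enclosed area = 140.25 mm².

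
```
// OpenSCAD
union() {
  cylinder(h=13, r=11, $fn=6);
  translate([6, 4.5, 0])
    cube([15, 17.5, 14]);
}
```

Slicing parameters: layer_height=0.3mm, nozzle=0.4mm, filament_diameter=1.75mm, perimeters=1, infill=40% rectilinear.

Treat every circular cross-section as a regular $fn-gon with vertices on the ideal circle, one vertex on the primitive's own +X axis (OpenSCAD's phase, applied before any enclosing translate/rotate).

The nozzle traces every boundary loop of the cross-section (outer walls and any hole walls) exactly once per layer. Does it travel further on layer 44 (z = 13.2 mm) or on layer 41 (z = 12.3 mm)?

Layer 44 (z = 13.2): the cylinder does not reach this height (z outside [0, 13]); the cube at (6, 4.5) is present — its section is the full 15×17.5 rectangle (perimeter 65.00 mm); Combining (union): only the 15×17.5 cube at (6, 4.5) is present, so the union is just that shape — boundary = 65.00 mm. So its perimeter = 65.00 mm. Layer 41 (z = 12.3): the r=11 cylinder contributes a regular 6-gon of circumradius 11 (perimeter = 2·6·11.000·sin(180°/6) = 66.00 mm); the 15×17.5 cube at (6, 4.5) contributes its full rectangle (perimeter 65.00 mm); Taking the union: the regions partially overlap (shared area 5.00 mm²), so the edge portions inside another operand are dropped and the merged outline is re-measured after clipping — boundary = 119.63 mm. So its perimeter = 119.63 mm. Layer 41 is larger (119.63 vs 65.00 mm).

layer 41 (z = 12.3 mm)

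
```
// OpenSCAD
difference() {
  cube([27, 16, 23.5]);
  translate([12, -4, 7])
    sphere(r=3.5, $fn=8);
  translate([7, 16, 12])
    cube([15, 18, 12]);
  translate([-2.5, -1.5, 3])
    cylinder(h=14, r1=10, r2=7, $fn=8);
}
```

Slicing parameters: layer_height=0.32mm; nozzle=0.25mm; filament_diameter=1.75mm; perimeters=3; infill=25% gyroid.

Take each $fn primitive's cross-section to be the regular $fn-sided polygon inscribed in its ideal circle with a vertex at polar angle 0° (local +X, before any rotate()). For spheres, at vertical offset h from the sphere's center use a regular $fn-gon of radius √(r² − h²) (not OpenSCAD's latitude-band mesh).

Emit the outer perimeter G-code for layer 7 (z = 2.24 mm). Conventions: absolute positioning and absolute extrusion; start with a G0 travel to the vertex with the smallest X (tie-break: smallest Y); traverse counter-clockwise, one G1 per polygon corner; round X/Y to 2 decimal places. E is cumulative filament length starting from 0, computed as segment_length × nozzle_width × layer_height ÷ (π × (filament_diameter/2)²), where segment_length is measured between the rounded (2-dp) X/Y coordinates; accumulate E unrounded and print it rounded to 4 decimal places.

At z = 2.24 mm: the cube (footprint 27×16) is included at this height; the sphere at (12, -4) is not intersected at this z (|z−center|=4.760 > r=3.5); the cube at (7, 16) does not reach this height (z outside [12, 24]); the cone at (-2.5, -1.5) is not intersected at this z (z outside [3, 17]); Taking the first minus the rest: none of the subtracted shapes is present at this height, so the 27×16 cube is unchanged — 1 connected region. The outline is a single polygon with 4 vertices. Extrusion per mm of travel: 0.25 × 0.32 / (π × 0.875²) = 0.033260. Accumulating E over each segment gives final E = 2.8604.

G0 X0.00 Y0.00 Z2.24
G1 X27.00 Y0.00 E0.8980
G1 X27.00 Y16.00 E1.4302
G1 X0.00 Y16.00 E2.3282
G1 X0.00 Y0.00 E2.8604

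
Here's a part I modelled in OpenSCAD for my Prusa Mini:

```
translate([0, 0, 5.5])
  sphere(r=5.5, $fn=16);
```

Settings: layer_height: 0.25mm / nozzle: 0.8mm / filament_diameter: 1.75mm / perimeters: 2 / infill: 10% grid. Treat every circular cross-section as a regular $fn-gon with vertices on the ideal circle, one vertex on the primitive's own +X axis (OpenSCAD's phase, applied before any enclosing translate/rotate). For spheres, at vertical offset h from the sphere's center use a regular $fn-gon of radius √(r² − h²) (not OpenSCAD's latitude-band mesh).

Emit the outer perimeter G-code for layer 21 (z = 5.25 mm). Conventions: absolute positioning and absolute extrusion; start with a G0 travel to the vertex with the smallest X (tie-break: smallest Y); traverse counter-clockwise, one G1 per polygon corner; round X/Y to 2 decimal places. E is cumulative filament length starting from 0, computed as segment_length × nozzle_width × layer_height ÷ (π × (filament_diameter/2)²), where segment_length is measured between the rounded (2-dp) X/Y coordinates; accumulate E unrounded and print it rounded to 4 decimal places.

G0 X-5.49 Y0.00 Z5.25
G1 X-5.08 Y-2.10 E0.1779
G1 X-3.89 Y-3.89 E0.3566
G1 X-2.10 Y-5.08 E0.5354
G1 X0.00 Y-5.49 E0.7133
G1 X2.10 Y-5.08 E0.8912
G1 X3.89 Y-3.89 E1.0699
G1 X5.08 Y-2.10 E1.2487
G1 X5.49 Y0.00 E1.4266
G1 X5.08 Y2.10 E1.6045
G1 X3.89 Y3.89 E1.7832
G1 X2.10 Y5.08 E1.9619
G1 X0.00 Y5.49 E2.1398
G1 X-2.10 Y5.08 E2.3178
G1 X-3.89 Y3.89 E2.4965
G1 X-5.08 Y2.10 E2.6752
G1 X-5.49 Y0.00 E2.8531

At z = 5.25 mm: the r=5.5 sphere contributes a regular 16-gon of circumradius √(5.5²−0.25²) = 5.494. The outline is a single polygon with 16 vertices. Extrusion per mm of travel: 0.8 × 0.25 / (π × 0.875²) = 0.083150. Accumulating E over each segment gives final E = 2.8531.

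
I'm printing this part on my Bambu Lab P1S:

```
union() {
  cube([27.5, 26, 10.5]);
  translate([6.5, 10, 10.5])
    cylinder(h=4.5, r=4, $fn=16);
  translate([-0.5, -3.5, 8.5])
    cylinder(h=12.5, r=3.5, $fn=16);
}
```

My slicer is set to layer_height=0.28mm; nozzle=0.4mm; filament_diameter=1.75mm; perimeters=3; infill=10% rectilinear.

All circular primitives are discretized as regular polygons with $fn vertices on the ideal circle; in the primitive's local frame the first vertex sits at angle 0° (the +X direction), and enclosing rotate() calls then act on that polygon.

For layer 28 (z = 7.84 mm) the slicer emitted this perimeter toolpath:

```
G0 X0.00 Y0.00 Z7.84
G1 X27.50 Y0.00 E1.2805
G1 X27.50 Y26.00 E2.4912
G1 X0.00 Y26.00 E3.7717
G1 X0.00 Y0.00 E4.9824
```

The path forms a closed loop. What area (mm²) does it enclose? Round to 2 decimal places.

715.00 mm²

Apply the shoelace formula to the sequence of (X, Y) vertices; enclosed area = 715.00 mm².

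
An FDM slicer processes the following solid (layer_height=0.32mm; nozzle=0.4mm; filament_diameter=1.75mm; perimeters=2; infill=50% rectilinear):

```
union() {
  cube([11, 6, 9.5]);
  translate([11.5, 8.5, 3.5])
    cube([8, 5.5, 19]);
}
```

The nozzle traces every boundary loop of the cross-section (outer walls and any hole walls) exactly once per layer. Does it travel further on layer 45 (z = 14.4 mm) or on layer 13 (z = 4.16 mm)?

layer 13 (z = 4.16 mm)

Layer 45 (z = 14.4): the cube is absent (z outside [0, 9.5]); the cube at (11.5, 8.5) (footprint 8×5.5) is included at this height (perimeter 27.00 mm); Merging all regions: only the 8×5.5 cube at (11.5, 8.5) is present, so the union is just that shape — boundary = 27.00 mm. So its perimeter = 27.00 mm. Layer 13 (z = 4.16): the cube is present — its section is the full 11×6 rectangle (perimeter 34.00 mm); the cube at (11.5, 8.5) (footprint 8×5.5) is included at this height (perimeter 27.00 mm); Combining (union): the 2 present regions are separate (no shared area or edge), so areas and boundary lengths simply add and each stays a separate island — boundary = 61.00 mm. So its perimeter = 61.00 mm. Layer 13 is larger (61.00 vs 27.00 mm).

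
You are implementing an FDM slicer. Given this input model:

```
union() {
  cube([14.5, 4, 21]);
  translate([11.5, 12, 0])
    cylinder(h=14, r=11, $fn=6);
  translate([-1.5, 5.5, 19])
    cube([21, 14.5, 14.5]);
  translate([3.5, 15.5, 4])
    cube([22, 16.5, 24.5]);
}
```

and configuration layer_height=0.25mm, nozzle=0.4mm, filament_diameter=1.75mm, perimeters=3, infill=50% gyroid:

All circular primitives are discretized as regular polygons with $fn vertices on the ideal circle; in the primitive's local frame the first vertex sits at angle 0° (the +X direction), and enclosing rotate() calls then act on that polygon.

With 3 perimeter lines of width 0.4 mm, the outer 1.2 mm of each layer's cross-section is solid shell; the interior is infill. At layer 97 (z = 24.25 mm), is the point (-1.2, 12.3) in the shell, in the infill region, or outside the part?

shell

At z = 24.25 mm: the cube is absent (z outside [0, 21]); the cylinder at (11.5, 12) does not reach this height (z outside [0, 14]); the cube at (-1.5, 5.5) (footprint 21×14.5) is included at this height; the 22×16.5 cube at (3.5, 15.5) contributes its full rectangle; Merging all regions: the regions partially overlap (shared area 72.00 mm²), so overlapping operands fuse into one piece — 1 connected region. Overall, the cross-section is a single solid region. The nearest boundary edge runs (-1.50, 5.50)→(-1.50, 20.00); distance from the point to it = 0.30 mm. The point is inside the cross-section, 0.30 mm from the nearest boundary — within the 1.2 mm shell band (3 × 0.4).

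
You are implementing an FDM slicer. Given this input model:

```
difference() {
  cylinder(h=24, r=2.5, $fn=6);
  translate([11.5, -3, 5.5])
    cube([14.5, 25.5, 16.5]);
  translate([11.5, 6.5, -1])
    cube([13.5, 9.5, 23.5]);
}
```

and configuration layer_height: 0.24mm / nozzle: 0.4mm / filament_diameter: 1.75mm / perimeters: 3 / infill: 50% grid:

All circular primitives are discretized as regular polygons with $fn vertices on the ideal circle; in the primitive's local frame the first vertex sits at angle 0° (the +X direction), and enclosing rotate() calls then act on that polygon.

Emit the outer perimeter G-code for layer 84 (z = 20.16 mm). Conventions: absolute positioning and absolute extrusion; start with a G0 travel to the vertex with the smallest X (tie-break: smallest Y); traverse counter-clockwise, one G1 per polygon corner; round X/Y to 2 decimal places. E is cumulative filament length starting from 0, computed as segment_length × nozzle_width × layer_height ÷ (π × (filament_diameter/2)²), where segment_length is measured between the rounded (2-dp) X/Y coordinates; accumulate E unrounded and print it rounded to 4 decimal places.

At z = 20.16 mm: the r=2.5 cylinder contributes a regular 6-gon of circumradius 2.5; the cube at (11.5, -3) is present — its section is the full 14.5×25.5 rectangle; the cube at (11.5, 6.5) (footprint 13.5×9.5) is included at this height; Subtracting the remaining from the first: starting from the r=2.5 cylinder, the 14.5×25.5 cube at (11.5, -3) misses the remaining region (no effect); the 13.5×9.5 cube at (11.5, 6.5) misses the remaining region (no effect) — 1 connected region. The outline is a single polygon with 6 vertices. Extrusion per mm of travel: 0.4 × 0.24 / (π × 0.875²) = 0.039912. Accumulating E over each segment gives final E = 0.5994.

G0 X-2.50 Y0.00 Z20.16
G1 X-1.25 Y-2.17 E0.1000
G1 X1.25 Y-2.17 E0.1997
G1 X2.50 Y0.00 E0.2997
G1 X1.25 Y2.17 E0.3996
G1 X-1.25 Y2.17 E0.4994
G1 X-2.50 Y0.00 E0.5994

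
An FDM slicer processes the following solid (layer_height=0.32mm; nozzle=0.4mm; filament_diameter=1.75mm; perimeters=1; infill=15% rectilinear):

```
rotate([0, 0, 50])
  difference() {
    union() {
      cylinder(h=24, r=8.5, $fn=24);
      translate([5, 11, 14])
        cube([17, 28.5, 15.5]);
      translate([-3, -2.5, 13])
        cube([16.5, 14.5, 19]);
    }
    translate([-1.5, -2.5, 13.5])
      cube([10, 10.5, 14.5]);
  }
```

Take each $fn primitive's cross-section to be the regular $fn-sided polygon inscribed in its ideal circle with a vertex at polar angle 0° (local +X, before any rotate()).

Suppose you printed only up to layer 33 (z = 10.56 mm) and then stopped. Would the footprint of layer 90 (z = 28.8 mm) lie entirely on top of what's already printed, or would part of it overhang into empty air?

Compare the two slices. At z = 10.56: the r=8.5 cylinder gives a regular 24-gon of circumradius 8.5 (constant along its height) (area = (24/2)·8.500²·sin(360°/24) = 224.40 mm²); the cube at (5, 11) does not reach this height (z outside [14, 29.5]); the cube at (-3, -2.5) is absent (z outside [13, 32]); Merging all regions: only the r=8.5 cylinder is present, so the union is just that shape — area = 224.40 mm²; the cube at (-1.5, -2.5) is absent (z outside [13.5, 28]); Taking the first minus the rest: none of the subtracted shapes is present at this height, so the result so far is unchanged — area = 224.40 mm²; (rotated 50° about Z; rotation is an isometry so areas/perimeters/island counts are preserved). At z = 28.8: the cylinder does not reach this height (z outside [0, 24]); the cube at (5, 11) is present — its section is the full 17×28.5 rectangle (area 484.50 mm²); the cube at (-3, -2.5) is present — its section is the full 16.5×14.5 rectangle (area 239.25 mm²); Combining (union): the regions partially overlap — summed areas 723.75 mm² minus the doubly-counted overlap 8.50 mm² gives 715.25 mm² — area = 715.25 mm²; the cube at (-1.5, -2.5) is not intersected at this z (z outside [13.5, 28]); Taking the first minus the rest: none of the subtracted shapes is present at this height, so that combined region is unchanged — area = 715.25 mm²; (rotated 50° about Z; rotation is an isometry so areas/perimeters/island counts are preserved). Checking containment: at z = 28.8 the cross-section extends beyond the z = 10.56 cross-section by about 606.01 mm².

part overhangs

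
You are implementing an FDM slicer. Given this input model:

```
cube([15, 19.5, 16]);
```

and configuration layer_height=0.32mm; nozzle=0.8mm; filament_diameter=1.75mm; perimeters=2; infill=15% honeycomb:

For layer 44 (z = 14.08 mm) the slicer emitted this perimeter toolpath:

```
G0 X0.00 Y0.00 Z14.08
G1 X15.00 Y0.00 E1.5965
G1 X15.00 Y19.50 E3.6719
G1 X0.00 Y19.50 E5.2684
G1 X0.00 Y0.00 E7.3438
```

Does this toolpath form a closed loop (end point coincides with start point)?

yes

Start point (G0): (0.00, 0.00). End point (last G1): the path returns to the start — closed.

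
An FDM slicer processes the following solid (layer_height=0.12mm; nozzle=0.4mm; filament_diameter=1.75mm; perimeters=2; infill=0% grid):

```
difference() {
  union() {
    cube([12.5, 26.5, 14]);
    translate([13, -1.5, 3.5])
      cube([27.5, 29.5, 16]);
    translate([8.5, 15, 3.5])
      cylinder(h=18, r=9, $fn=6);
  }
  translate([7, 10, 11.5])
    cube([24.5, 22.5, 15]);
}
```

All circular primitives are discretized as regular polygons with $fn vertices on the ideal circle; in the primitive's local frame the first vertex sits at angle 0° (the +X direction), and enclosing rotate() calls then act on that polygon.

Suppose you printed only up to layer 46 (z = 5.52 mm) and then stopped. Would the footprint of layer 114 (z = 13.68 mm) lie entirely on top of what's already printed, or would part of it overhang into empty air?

entirely on top

Compare the two slices. At z = 5.52: the cube (footprint 12.5×26.5) is included at this height (area 331.25 mm²); the 27.5×29.5 cube at (13, -1.5) contributes its full rectangle (area 811.25 mm²); the r=9 cylinder at (8.5, 15) gives a regular 6-gon of circumradius 9 (constant along its height) (area = (6/2)·9.000²·sin(360°/6) = 210.44 mm²); Taking the union: the regions partially overlap — summed areas 1352.94 mm² minus the doubly-counted overlap 202.22 mm² gives 1150.73 mm² — area = 1150.73 mm²; the cube at (7, 10) is absent (z outside [11.5, 26.5]); Subtracting the remaining from the first: none of the subtracted shapes is present at this height, so the result so far is unchanged — area = 1150.73 mm². At z = 13.68: the 12.5×26.5 cube contributes its full rectangle (area 331.25 mm²); the 27.5×29.5 cube at (13, -1.5) contributes its full rectangle (area 811.25 mm²); the cylinder at (8.5, 15): section is a regular 6-gon, circumradius r=9 (area = (6/2)·9.000²·sin(360°/6) = 210.44 mm²); Merging all regions: the regions partially overlap — summed areas 1352.94 mm² minus the doubly-counted overlap 202.22 mm² gives 1150.73 mm² — area = 1150.73 mm²; the cube at (7, 10) is present — its section is the full 24.5×22.5 rectangle (area 551.25 mm²); After the difference (first − rest): starting from that combined region (1150.73 mm²), the 24.5×22.5 cube at (7, 10) partially overlaps it — only the 430.15 mm² overlap (of its 551.25 mm²) is removed, clipping the outline — area = 720.58 mm². Checking containment: the cross-section at z = 13.68 is a subset of the cross-section at z = 5.52.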